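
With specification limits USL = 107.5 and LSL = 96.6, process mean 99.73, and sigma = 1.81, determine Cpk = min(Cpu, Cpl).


Cpu = (USL - mean) / (3*sigma) = (107.5 - 99.73) / (3*1.81) = 1.4309
Cpl = (mean - LSL) / (3*sigma) = (99.73 - 96.6) / (3*1.81) = 0.5764
Cpk = min(Cpu, Cpl) = 0.5764

0.5764


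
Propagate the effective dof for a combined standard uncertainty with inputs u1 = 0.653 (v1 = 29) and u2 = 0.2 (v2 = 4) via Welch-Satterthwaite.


uc = sqrt(u1^2 + u2^2) = sqrt(0.653^2 + 0.2^2) = 0.68294143
v_eff = uc^4 / (u1^4/v1 + u2^4/v2)
= 0.68294143^4 / (0.653^4/29 + 0.2^4/4)
= 0.21753735 / 0.006669815
v_eff = 32.6152

32.6152


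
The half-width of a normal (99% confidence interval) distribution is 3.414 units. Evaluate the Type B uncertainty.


u_B = half_width / 2.576
u_B = 3.414 / 2.576
u_B = 1.3253

1.3253


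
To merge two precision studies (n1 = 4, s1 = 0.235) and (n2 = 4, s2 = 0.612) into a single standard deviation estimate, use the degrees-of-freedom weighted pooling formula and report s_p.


s_p = sqrt(((n1-1)*s1^2 + (n2-1)*s2^2) / (n1+n2-2))
numerator = (4-1)*0.235^2 + (4-1)*0.612^2 = 0.165675 + 1.123632 = 1.289307
denominator = 4 + 4 - 2 = 6
s_p^2 = 1.289307 / 6 = 0.2148845
s_p = sqrt(0.2148845) = 0.4636

0.4636


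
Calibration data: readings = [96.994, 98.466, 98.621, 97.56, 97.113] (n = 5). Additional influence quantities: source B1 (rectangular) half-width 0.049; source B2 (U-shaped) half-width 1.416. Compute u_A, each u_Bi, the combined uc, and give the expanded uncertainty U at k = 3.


mean = (96.994 + 98.466 + 98.621 + 97.56 + 97.113) / 5 = 97.7508
s = sqrt(sum((x - mean)^2)/(n-1)) = 0.75576101
u_A = s / sqrt(n) = 0.75576101 / sqrt(5) = 0.3379866
u_B1 = 0.049 / sqrt(3) = 0.028290163
u_B2 = 1.416 / sqrt(2) = 1.0012632
uc = sqrt(0.3379866^2 + 0.028290163^2 + 1.0012632^2) = 1.0571487
U = k * uc = 3 * 1.0571487
U = 3.1714

3.1714


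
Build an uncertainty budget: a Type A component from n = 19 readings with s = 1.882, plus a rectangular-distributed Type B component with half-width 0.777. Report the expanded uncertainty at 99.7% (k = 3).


u_A = s / sqrt(n) = 1.882 / sqrt(19) = 0.43176041
u_B = half_width / sqrt(3) = 0.777 / sqrt(3) = 0.44860116
uc = sqrt(u_A^2 + u_B^2) = sqrt(0.43176041^2 + 0.44860116^2) = 0.62262352
U = k * uc = 3 * 0.62262352
U = 1.8679

1.8679


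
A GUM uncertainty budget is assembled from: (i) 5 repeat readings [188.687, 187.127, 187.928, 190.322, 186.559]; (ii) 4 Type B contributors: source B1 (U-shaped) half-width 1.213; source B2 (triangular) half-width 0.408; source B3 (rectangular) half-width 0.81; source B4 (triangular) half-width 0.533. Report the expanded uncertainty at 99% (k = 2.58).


mean = (188.687 + 187.127 + 187.928 + 190.322 + 186.559) / 5 = 188.1246
s = sqrt(sum((x - mean)^2)/(n-1)) = 1.4688279
u_A = s / sqrt(n) = 1.4688279 / sqrt(5) = 0.65687981
u_B1 = 1.213 / sqrt(2) = 0.85772053
u_B2 = 0.408 / sqrt(6) = 0.1665653
u_B3 = 0.81 / sqrt(3) = 0.46765372
u_B4 = 0.533 / sqrt(6) = 0.21759634
uc = sqrt(0.65687981^2 + 0.85772053^2 + 0.1665653^2 + 0.46765372^2 + 0.21759634^2) = 1.208705
U = k * uc = 2.58 * 1.208705
U = 3.1185

3.1185


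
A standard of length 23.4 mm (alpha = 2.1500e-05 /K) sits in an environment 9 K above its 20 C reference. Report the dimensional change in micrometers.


dL = L * alpha * dT
= 23.4 * 2.1500e-05 * 9
= 0.0045279 mm
dL_um = 0.0045279 * 1000 = 4.5279 um

4.5279


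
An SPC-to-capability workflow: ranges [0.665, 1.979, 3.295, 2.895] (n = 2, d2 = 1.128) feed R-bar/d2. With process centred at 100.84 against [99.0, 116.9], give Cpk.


R_bar = (0.665 + 1.979 + 3.295 + 2.895) / 4 = 2.2085
sigma = R_bar / d2 = 2.2085 / 1.128 = 1.9578901
Cp = (USL - LSL)/(6*sigma) = (116.9 - 99.0)/(6*1.9578901) = 1.5237
Cpu = (116.9 - 100.84)/(3*1.9578901) = 2.7342
Cpl = (100.84 - 99.0)/(3*1.9578901) = 0.3133
Cpk = min(Cpu, Cpl) = 0.3133

0.3133


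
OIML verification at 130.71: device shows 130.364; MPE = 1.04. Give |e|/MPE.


e = indication - reference = 130.364 - 130.71 = -0.3460
|e| = 0.3460
ratio = |e| / MPE = 0.3460 / 1.04
ratio = 0.3327

0.3327


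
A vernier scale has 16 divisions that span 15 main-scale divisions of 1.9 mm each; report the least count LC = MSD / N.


LC = MSD / n_div
= 1.9 / 16
= 0.1187

0.1187


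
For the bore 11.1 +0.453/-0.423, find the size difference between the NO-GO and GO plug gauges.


GO = nominal - lower_tol (smallest hole = maximum material condition)
GO = 11.1 - 0.423 = 10.677
NO-GO = nominal + upper_tol (largest hole = least material condition)
NO-GO = 11.1 + 0.453 = 11.553
spread = NO-GO - GO = 11.553 - 10.677 = 0.8760

0.8760


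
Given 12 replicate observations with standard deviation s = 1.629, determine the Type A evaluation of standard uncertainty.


u_A = s / sqrt(n)
u_A = 1.629 / sqrt(12)
u_A = 1.629 / 3.4641016
u_A = 0.4703

0.4703


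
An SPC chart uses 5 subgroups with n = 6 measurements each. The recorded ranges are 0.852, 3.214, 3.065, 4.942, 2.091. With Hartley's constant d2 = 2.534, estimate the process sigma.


R_bar = (0.852 + 3.214 + 3.065 + 4.942 + 2.091) / 5
R_bar = 14.164 / 5 = 2.8328
sigma_hat = R_bar / d2 = 2.8328 / 2.534 = 1.1179

1.1179


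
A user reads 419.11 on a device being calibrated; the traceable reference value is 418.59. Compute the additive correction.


Correction = standard - reading
= 418.59 - 419.11
= -0.5200

-0.5200


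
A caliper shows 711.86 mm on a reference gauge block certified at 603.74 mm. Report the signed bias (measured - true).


Systematic error = measured - true
= 711.86 - 603.74
= 108.1200

108.1200


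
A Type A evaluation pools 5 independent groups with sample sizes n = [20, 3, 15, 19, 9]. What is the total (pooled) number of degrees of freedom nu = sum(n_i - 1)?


nu = sum_i (n_i - 1)
nu = ((20 - 1) + (3 - 1) + (15 - 1) + (19 - 1) + (9 - 1))
nu = 19 + 2 + 14 + 18 + 8
nu = 61

61


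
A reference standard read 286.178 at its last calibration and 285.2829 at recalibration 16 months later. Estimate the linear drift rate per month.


rate = (v2 - v1) / months
= (285.2829 - 286.178) / 16
= -0.8951 / 16
= -0.0559

-0.0559


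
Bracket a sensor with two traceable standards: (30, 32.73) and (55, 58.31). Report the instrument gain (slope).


slope = (y2 - y1) / (x2 - x1)
= (58.31 - 32.73) / (55 - 30)
= 25.5800 / 25
= 1.0232

1.0232


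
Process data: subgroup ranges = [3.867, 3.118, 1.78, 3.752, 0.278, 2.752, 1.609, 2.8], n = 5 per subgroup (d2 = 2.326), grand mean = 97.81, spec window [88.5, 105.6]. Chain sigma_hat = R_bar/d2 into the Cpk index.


R_bar = (3.867 + 3.118 + 1.78 + 3.752 + 0.278 + 2.752 + 1.609 + 2.8) / 8 = 2.4945
sigma = R_bar / d2 = 2.4945 / 2.326 = 1.072442
Cp = (USL - LSL)/(6*sigma) = (105.6 - 88.5)/(6*1.072442) = 2.6575
Cpu = (105.6 - 97.81)/(3*1.072442) = 2.4213
Cpl = (97.81 - 88.5)/(3*1.072442) = 2.8937
Cpk = min(Cpu, Cpl) = 2.4213

2.4213


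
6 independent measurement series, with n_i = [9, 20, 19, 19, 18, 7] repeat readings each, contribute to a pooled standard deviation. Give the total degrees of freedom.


nu = sum_i (n_i - 1)
nu = ((9 - 1) + (20 - 1) + (19 - 1) + (19 - 1) + (18 - 1) + (7 - 1))
nu = 8 + 19 + 18 + 18 + 17 + 6
nu = 86

86


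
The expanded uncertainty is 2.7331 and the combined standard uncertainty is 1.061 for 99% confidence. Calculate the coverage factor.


k = U / uc
k = 2.7331 / 1.061
k = 2.576

2.576


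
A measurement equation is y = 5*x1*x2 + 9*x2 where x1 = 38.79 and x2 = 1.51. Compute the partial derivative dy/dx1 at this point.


y = 5*x1*x2 + 9*x2
dy/dx1 = 5*x2
Evaluate at x2 = 1.51: c1 = 5 * 1.51
c1 = 7.5500

7.5500


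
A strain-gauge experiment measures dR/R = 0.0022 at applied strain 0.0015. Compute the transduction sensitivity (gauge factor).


GF = (dR/R) / epsilon
= 0.0022 / 0.0015
= 1.4667

1.4667


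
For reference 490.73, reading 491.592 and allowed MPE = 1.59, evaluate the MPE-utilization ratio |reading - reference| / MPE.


e = indication - reference = 491.592 - 490.73 = 0.8620
|e| = 0.8620
ratio = |e| / MPE = 0.8620 / 1.59
ratio = 0.5421

0.5421


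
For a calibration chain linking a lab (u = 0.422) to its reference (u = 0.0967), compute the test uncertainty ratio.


TUR = u_lab / u_ref
= 0.422 / 0.0967
= 4.3640

4.3640


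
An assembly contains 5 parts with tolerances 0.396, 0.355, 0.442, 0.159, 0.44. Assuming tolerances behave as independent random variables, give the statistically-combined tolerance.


RSS = sqrt(0.396^2 + 0.355^2 + 0.442^2 + 0.159^2 + 0.44^2)
= sqrt(0.697086)
= 0.8349

0.8349


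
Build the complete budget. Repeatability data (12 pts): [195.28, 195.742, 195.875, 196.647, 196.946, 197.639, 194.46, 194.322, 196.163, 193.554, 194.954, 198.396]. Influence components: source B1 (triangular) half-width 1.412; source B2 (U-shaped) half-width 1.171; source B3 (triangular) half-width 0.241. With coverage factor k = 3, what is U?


mean = (195.28 + 195.742 + 195.875 + 196.647 + 196.946 + 197.639 + 194.46 + 194.322 + 196.163 + 193.554 + 194.954 + 198.396) / 12 = 195.8315
s = sqrt(sum((x - mean)^2)/(n-1)) = 1.4235496
u_A = s / sqrt(n) = 1.4235496 / sqrt(12) = 0.41094337
u_B1 = 1.412 / sqrt(6) = 0.57644659
u_B2 = 1.171 / sqrt(2) = 0.82802204
u_B3 = 0.241 / sqrt(6) = 0.098387838
uc = sqrt(0.41094337^2 + 0.57644659^2 + 0.82802204^2 + 0.098387838^2) = 1.0938308
U = k * uc = 3 * 1.0938308
U = 3.2815

3.2815


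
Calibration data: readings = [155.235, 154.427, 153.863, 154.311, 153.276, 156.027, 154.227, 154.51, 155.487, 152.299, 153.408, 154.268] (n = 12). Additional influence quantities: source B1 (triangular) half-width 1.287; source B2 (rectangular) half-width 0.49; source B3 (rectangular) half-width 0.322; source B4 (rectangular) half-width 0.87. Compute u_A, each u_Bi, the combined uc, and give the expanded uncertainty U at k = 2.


mean = (155.235 + 154.427 + 153.863 + 154.311 + 153.276 + 156.027 + 154.227 + 154.51 + 155.487 + 152.299 + 153.408 + 154.268) / 12 = 154.2781667
s = sqrt(sum((x - mean)^2)/(n-1)) = 1.0164965
u_A = s / sqrt(n) = 1.0164965 / sqrt(12) = 0.29343726
u_B1 = 1.287 / sqrt(6) = 0.52541555
u_B2 = 0.49 / sqrt(3) = 0.28290163
u_B3 = 0.322 / sqrt(3) = 0.18590679
u_B4 = 0.87 / sqrt(3) = 0.50229473
uc = sqrt(0.29343726^2 + 0.52541555^2 + 0.28290163^2 + 0.18590679^2 + 0.50229473^2) = 0.85385103
U = k * uc = 2 * 0.85385103
U = 1.7077

1.7077


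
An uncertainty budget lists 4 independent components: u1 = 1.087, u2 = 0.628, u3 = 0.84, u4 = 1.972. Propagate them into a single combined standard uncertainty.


uc = sqrt(1.087^2 + 0.628^2 + 0.84^2 + 1.972^2)
uc = sqrt(6.170337)
uc = 2.4840

2.4840


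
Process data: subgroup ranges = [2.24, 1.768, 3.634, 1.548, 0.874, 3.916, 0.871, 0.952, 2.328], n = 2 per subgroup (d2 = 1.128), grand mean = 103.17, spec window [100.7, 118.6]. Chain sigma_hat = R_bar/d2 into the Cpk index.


R_bar = (2.24 + 1.768 + 3.634 + 1.548 + 0.874 + 3.916 + 0.871 + 0.952 + 2.328) / 9 = 2.0145556
sigma = R_bar / d2 = 2.0145556 / 1.128 = 1.7859535
Cp = (USL - LSL)/(6*sigma) = (118.6 - 100.7)/(6*1.7859535) = 1.6704
Cpu = (118.6 - 103.17)/(3*1.7859535) = 2.8799
Cpl = (103.17 - 100.7)/(3*1.7859535) = 0.4610
Cpk = min(Cpu, Cpl) = 0.4610

0.4610


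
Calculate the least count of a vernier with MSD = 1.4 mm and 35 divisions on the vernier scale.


LC = MSD / n_div
= 1.4 / 35
= 0.0400

0.0400


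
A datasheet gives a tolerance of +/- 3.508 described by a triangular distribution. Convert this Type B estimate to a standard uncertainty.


u_B = half_width / sqrt(6)
u_B = 3.508 / 2.4494897
u_B = 1.4321

1.4321


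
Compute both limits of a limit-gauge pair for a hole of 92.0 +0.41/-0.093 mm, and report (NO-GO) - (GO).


GO = nominal - lower_tol (smallest hole = maximum material condition)
GO = 92.0 - 0.093 = 91.907
NO-GO = nominal + upper_tol (largest hole = least material condition)
NO-GO = 92.0 + 0.41 = 92.41
spread = NO-GO - GO = 92.41 - 91.907 = 0.5030

0.5030


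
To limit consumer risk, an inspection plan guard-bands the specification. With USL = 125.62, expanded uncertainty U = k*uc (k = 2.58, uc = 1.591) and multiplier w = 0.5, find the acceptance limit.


U = k * uc = 2.58 * 1.591 = 4.10478
guard band g = w * U = 0.5 * 4.10478 = 2.05239
AL = USL - g = 125.62 - 2.05239
AL = 123.5676

123.5676


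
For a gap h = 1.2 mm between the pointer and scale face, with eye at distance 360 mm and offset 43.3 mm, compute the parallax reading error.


error = h * offset / d
= 1.2 * 43.3 / 360
= 0.1443

0.1443


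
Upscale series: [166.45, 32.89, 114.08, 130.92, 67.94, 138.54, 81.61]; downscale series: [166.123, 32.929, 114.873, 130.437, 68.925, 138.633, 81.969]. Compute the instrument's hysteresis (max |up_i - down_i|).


|166.45 - 166.123| = 0.3270
|32.89 - 32.929| = 0.0390
|114.08 - 114.873| = 0.7930
|130.92 - 130.437| = 0.4830
|67.94 - 68.925| = 0.9850
|138.54 - 138.633| = 0.0930
|81.61 - 81.969| = 0.3590
hysteresis = max(diffs) = 0.9850

0.9850


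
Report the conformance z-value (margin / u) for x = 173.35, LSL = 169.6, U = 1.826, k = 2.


u = U / k = 1.826 / 2 = 0.913
margin = |LSL - x| = |169.6 - 173.35| = 3.75
z = margin / u = 3.75 / 0.913
z = 4.1073

4.1073


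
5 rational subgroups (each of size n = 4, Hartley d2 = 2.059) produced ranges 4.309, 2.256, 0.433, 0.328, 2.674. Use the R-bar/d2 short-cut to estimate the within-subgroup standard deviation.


R_bar = (4.309 + 2.256 + 0.433 + 0.328 + 2.674) / 5
R_bar = 10.0 / 5 = 2
sigma_hat = R_bar / d2 = 2 / 2.059 = 0.9713

0.9713


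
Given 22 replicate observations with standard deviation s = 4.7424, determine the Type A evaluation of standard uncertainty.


u_A = s / sqrt(n)
u_A = 4.7424 / sqrt(22)
u_A = 4.7424 / 4.6904158
u_A = 1.0111

1.0111


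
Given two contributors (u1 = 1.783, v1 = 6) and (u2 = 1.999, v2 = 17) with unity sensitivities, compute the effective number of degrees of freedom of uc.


uc = sqrt(u1^2 + u2^2) = sqrt(1.783^2 + 1.999^2) = 2.6786358
v_eff = uc^4 / (u1^4/v1 + u2^4/v2)
= 2.6786358^4 / (1.783^4/6 + 1.999^4/17)
= 51.481913 / 2.62373
v_eff = 19.6217

19.6217


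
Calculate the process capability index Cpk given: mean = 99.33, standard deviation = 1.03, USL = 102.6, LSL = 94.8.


Cpu = (USL - mean) / (3*sigma) = (102.6 - 99.33) / (3*1.03) = 1.0583
Cpl = (mean - LSL) / (3*sigma) = (99.33 - 94.8) / (3*1.03) = 1.4660
Cpk = min(Cpu, Cpl) = 1.0583

1.0583


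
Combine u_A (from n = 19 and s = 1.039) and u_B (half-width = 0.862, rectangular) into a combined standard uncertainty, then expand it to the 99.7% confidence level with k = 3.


u_A = s / sqrt(n) = 1.039 / sqrt(19) = 0.23836295
u_B = half_width / sqrt(3) = 0.862 / sqrt(3) = 0.49767593
uc = sqrt(u_A^2 + u_B^2) = sqrt(0.23836295^2 + 0.49767593^2) = 0.55181358
U = k * uc = 3 * 0.55181358
U = 1.6554

1.6554


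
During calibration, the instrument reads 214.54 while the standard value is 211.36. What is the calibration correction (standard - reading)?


Correction = standard - reading
= 211.36 - 214.54
= -3.1800

-3.1800


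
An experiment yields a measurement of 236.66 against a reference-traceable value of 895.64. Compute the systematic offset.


Systematic error = measured - true
= 236.66 - 895.64
= -658.9800

-658.9800


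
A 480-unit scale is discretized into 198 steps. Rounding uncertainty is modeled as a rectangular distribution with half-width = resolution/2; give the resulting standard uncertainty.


resolution = range / divisions
resolution = 480 / 198 = 2.4242424
u_res = resolution / (2*sqrt(3))
u_res = 2.4242424 / 3.4641016
u_res = 0.6998

0.6998


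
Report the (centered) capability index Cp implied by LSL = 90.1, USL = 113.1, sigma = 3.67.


Cp = (USL - LSL) / (6 * sigma)
= (113.1 - 90.1) / (6 * 3.67)
= 23.0000 / 22.0200
= 1.0445

1.0445


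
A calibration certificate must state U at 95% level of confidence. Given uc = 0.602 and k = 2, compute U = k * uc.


U = k * uc
U = 2 * 0.602
U = 1.2040

1.2040


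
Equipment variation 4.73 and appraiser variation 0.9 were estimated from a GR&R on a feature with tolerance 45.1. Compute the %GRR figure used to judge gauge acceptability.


GRR = sqrt(EV^2 + AV^2) = sqrt(4.73^2 + 0.9^2) = 4.8148624
%GRR = GRR / tol * 100 = 4.8148624 / 45.1 * 100
%GRR = 10.6760

10.6760


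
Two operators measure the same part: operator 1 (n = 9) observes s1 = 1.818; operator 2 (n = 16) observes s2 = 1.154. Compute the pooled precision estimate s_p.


s_p = sqrt(((n1-1)*s1^2 + (n2-1)*s2^2) / (n1+n2-2))
numerator = (9-1)*1.818^2 + (16-1)*1.154^2 = 26.440992 + 19.97574 = 46.416732
denominator = 9 + 16 - 2 = 23
s_p^2 = 46.416732 / 23 = 2.0181188
s_p = sqrt(2.0181188) = 1.4206

1.4206


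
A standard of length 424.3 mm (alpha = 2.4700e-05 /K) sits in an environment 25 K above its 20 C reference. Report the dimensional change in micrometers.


dL = L * alpha * dT
= 424.3 * 2.4700e-05 * 25
= 0.2620053 mm
dL_um = 0.2620053 * 1000 = 262.0053 um

262.0053


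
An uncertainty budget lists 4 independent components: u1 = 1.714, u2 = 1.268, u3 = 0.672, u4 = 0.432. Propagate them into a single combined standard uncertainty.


uc = sqrt(1.714^2 + 1.268^2 + 0.672^2 + 0.432^2)
uc = sqrt(5.183828)
uc = 2.2768

2.2768


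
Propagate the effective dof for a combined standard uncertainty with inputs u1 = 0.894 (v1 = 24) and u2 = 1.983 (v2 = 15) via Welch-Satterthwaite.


uc = sqrt(u1^2 + u2^2) = sqrt(0.894^2 + 1.983^2) = 2.1752069
v_eff = uc^4 / (u1^4/v1 + u2^4/v2)
= 2.1752069^4 / (0.894^4/24 + 1.983^4/15)
= 22.387329 / 1.0574755
v_eff = 21.1705

21.1705


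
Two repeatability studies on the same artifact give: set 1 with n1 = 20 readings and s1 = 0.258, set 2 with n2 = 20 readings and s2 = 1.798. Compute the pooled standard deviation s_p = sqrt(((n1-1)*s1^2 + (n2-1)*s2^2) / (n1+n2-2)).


s_p = sqrt(((n1-1)*s1^2 + (n2-1)*s2^2) / (n1+n2-2))
numerator = (20-1)*0.258^2 + (20-1)*1.798^2 = 1.264716 + 61.423276 = 62.687992
denominator = 20 + 20 - 2 = 38
s_p^2 = 62.687992 / 38 = 1.649684
s_p = sqrt(1.649684) = 1.2844

1.2844


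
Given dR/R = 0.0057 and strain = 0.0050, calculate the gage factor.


GF = (dR/R) / epsilon
= 0.0057 / 0.0050
= 1.1400

1.1400


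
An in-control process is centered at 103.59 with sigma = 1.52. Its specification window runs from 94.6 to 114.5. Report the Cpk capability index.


Cpu = (USL - mean) / (3*sigma) = (114.5 - 103.59) / (3*1.52) = 2.3925
Cpl = (mean - LSL) / (3*sigma) = (103.59 - 94.6) / (3*1.52) = 1.9715
Cpk = min(Cpu, Cpl) = 1.9715

1.9715


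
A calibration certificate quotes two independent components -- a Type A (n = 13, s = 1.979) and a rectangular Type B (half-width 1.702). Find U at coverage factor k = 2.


u_A = s / sqrt(n) = 1.979 / sqrt(13) = 0.54887584
u_B = half_width / sqrt(3) = 1.702 / sqrt(3) = 0.98265016
uc = sqrt(u_A^2 + u_B^2) = sqrt(0.54887584^2 + 0.98265016^2) = 1.1255514
U = k * uc = 2 * 1.1255514
U = 2.2511

2.2511


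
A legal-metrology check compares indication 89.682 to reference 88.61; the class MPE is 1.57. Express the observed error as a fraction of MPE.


e = indication - reference = 89.682 - 88.61 = 1.0720
|e| = 1.0720
ratio = |e| / MPE = 1.0720 / 1.57
ratio = 0.6828

0.6828


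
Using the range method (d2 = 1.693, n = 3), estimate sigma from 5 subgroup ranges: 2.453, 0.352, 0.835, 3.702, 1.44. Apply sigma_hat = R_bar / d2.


R_bar = (2.453 + 0.352 + 0.835 + 3.702 + 1.44) / 5
R_bar = 8.782 / 5 = 1.7564
sigma_hat = R_bar / d2 = 1.7564 / 1.693 = 1.0374

1.0374


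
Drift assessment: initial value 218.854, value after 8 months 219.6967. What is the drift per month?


rate = (v2 - v1) / months
= (219.6967 - 218.854) / 8
= 0.8427 / 8
= 0.1053

0.1053


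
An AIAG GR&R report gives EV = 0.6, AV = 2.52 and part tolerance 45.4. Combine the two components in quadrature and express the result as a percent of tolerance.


GRR = sqrt(EV^2 + AV^2) = sqrt(0.6^2 + 2.52^2) = 2.590444
%GRR = GRR / tol * 100 = 2.590444 / 45.4 * 100
%GRR = 5.7058

5.7058


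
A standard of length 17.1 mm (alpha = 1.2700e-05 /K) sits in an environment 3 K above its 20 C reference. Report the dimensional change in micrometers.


dL = L * alpha * dT
= 17.1 * 1.2700e-05 * 3
= 6.5150000e-04 mm
dL_um = 6.5150000e-04 * 1000 = 0.6515 um

0.6515


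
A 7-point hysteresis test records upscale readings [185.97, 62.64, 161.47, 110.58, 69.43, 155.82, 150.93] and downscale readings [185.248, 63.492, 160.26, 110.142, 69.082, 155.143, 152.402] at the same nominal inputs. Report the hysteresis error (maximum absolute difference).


|185.97 - 185.248| = 0.7220
|62.64 - 63.492| = 0.8520
|161.47 - 160.26| = 1.2100
|110.58 - 110.142| = 0.4380
|69.43 - 69.082| = 0.3480
|155.82 - 155.143| = 0.6770
|150.93 - 152.402| = 1.4720
hysteresis = max(diffs) = 1.4720

1.4720


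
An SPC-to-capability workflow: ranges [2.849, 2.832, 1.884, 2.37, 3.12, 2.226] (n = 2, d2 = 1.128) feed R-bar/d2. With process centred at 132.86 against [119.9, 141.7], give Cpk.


R_bar = (2.849 + 2.832 + 1.884 + 2.37 + 3.12 + 2.226) / 6 = 2.5468333
sigma = R_bar / d2 = 2.5468333 / 1.128 = 2.2578309
Cp = (USL - LSL)/(6*sigma) = (141.7 - 119.9)/(6*2.2578309) = 1.6092
Cpu = (141.7 - 132.86)/(3*2.2578309) = 1.3051
Cpl = (132.86 - 119.9)/(3*2.2578309) = 1.9133
Cpk = min(Cpu, Cpl) = 1.3051

1.3051


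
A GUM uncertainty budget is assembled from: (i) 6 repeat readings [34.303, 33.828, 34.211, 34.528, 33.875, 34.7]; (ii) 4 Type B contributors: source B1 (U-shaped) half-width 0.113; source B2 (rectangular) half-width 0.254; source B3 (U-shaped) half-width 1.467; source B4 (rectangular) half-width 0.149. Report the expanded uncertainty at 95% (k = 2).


mean = (34.303 + 33.828 + 34.211 + 34.528 + 33.875 + 34.7) / 6 = 34.24083333
s = sqrt(sum((x - mean)^2)/(n-1)) = 0.34707891
u_A = s / sqrt(n) = 0.34707891 / sqrt(6) = 0.14169437
u_B1 = 0.113 / sqrt(2) = 0.079903066
u_B2 = 0.254 / sqrt(3) = 0.14664697
u_B3 = 1.467 / sqrt(2) = 1.0373256
u_B4 = 0.149 / sqrt(3) = 0.08602519
uc = sqrt(0.14169437^2 + 0.079903066^2 + 0.14664697^2 + 1.0373256^2 + 0.08602519^2) = 1.0636785
U = k * uc = 2 * 1.0636785
U = 2.1274

2.1274


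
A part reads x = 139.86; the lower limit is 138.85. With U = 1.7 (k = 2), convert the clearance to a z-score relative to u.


u = U / k = 1.7 / 2 = 0.85
margin = |LSL - x| = |138.85 - 139.86| = 1.01
z = margin / u = 1.01 / 0.85
z = 1.1882

1.1882


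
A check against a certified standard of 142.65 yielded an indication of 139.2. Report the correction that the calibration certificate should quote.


Correction = standard - reading
= 142.65 - 139.2
= 3.4500

3.4500


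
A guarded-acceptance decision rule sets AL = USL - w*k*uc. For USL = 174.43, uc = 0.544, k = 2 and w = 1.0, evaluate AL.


U = k * uc = 2 * 0.544 = 1.088
guard band g = w * U = 1.0 * 1.088 = 1.088
AL = USL - g = 174.43 - 1.088
AL = 173.3420

173.3420


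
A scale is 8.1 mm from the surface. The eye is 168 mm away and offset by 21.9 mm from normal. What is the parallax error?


error = h * offset / d
= 8.1 * 21.9 / 168
= 1.0559

1.0559


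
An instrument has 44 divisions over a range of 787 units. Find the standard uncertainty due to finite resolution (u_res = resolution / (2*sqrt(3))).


resolution = range / divisions
resolution = 787 / 44 = 17.886364
u_res = resolution / (2*sqrt(3))
u_res = 17.886364 / 3.4641016
u_res = 5.1633

5.1633


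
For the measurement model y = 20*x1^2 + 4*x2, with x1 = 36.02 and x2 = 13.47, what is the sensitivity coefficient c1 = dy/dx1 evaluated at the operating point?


y = 20*x1^2 + 4*x2
dy/dx1 = 2*20*x1
Evaluate at x1 = 36.02: c1 = 40 * 36.02
c1 = 1440.8000

1440.8000


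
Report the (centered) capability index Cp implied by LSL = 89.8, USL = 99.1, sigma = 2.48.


Cp = (USL - LSL) / (6 * sigma)
= (99.1 - 89.8) / (6 * 2.48)
= 9.3000 / 14.8800
= 0.6250

0.6250


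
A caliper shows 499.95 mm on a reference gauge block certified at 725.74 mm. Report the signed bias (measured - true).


Systematic error = measured - true
= 499.95 - 725.74
= -225.7900

-225.7900


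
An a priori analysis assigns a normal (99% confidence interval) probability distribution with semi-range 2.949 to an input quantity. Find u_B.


u_B = half_width / 2.576
u_B = 2.949 / 2.576
u_B = 1.1448

1.1448


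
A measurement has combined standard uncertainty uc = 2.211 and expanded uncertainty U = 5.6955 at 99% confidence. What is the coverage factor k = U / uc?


k = U / uc
k = 5.6955 / 2.211
k = 2.576

2.576


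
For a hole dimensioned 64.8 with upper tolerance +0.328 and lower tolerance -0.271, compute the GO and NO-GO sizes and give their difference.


GO = nominal - lower_tol (smallest hole = maximum material condition)
GO = 64.8 - 0.271 = 64.529
NO-GO = nominal + upper_tol (largest hole = least material condition)
NO-GO = 64.8 + 0.328 = 65.128
spread = NO-GO - GO = 65.128 - 64.529 = 0.5990

0.5990


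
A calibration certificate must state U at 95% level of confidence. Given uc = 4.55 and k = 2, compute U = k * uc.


U = k * uc
U = 2 * 4.55
U = 9.1000

9.1000


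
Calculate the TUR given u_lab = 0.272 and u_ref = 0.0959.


TUR = u_lab / u_ref
= 0.272 / 0.0959
= 2.8363

2.8363


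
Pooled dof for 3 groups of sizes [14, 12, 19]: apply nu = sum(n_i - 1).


nu = sum_i (n_i - 1)
nu = ((14 - 1) + (12 - 1) + (19 - 1))
nu = 13 + 11 + 18
nu = 42

42


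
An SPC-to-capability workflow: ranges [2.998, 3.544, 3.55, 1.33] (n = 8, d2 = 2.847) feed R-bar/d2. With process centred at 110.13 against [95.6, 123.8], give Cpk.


R_bar = (2.998 + 3.544 + 3.55 + 1.33) / 4 = 2.8555
sigma = R_bar / d2 = 2.8555 / 2.847 = 1.0029856
Cp = (USL - LSL)/(6*sigma) = (123.8 - 95.6)/(6*1.0029856) = 4.6860
Cpu = (123.8 - 110.13)/(3*1.0029856) = 4.5431
Cpl = (110.13 - 95.6)/(3*1.0029856) = 4.8289
Cpk = min(Cpu, Cpl) = 4.5431

4.5431


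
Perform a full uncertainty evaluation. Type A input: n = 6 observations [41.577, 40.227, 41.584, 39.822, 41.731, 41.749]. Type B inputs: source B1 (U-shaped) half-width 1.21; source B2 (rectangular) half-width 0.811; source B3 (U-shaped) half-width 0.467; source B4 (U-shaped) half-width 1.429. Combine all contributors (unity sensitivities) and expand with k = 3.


mean = (41.577 + 40.227 + 41.584 + 39.822 + 41.731 + 41.749) / 6 = 41.115
s = sqrt(sum((x - mean)^2)/(n-1)) = 0.8573459
u_A = s / sqrt(n) = 0.8573459 / sqrt(6) = 0.35001
u_B1 = 1.21 / sqrt(2) = 0.85559921
u_B2 = 0.811 / sqrt(3) = 0.46823107
u_B3 = 0.467 / sqrt(2) = 0.33021887
u_B4 = 1.429 / sqrt(2) = 1.0104556
uc = sqrt(0.35001^2 + 0.85559921^2 + 0.46823107^2 + 0.33021887^2 + 1.0104556^2) = 1.4845411
U = k * uc = 3 * 1.4845411
U = 4.4536

4.4536


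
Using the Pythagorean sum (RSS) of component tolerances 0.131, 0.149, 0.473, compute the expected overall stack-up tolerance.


RSS = sqrt(0.131^2 + 0.149^2 + 0.473^2)
= sqrt(0.263091)
= 0.5129

0.5129


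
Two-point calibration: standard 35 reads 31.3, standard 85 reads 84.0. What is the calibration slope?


slope = (y2 - y1) / (x2 - x1)
= (84.0 - 31.3) / (85 - 35)
= 52.7000 / 50
= 1.0540

1.0540


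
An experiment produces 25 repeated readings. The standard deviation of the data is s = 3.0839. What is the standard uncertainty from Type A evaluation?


u_A = s / sqrt(n)
u_A = 3.0839 / sqrt(25)
u_A = 3.0839 / 5
u_A = 0.6168

0.6168


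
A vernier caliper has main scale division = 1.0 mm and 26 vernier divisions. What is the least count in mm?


LC = MSD / n_div
= 1.0 / 26
= 0.0385

0.0385


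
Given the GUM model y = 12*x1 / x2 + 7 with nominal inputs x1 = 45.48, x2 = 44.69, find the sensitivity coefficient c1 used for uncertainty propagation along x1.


y = 12*x1 / x2 + 7
dy/dx1 = 12/x2
Evaluate at x2 = 44.69: c1 = 12 / 44.69
c1 = 0.2685

0.2685


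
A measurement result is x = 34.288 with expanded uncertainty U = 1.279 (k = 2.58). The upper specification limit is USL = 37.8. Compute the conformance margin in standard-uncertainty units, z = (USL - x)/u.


u = U / k = 1.279 / 2.58 = 0.49573643
margin = |USL - x| = |37.8 - 34.288| = 3.512
z = margin / u = 3.512 / 0.49573643
z = 7.0844

7.0844


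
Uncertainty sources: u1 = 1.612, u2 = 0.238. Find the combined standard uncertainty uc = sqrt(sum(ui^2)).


uc = sqrt(1.612^2 + 0.238^2)
uc = sqrt(2.655188)
uc = 1.6295

1.6295


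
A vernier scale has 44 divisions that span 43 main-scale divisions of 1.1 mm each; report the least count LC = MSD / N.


LC = MSD / n_div
= 1.1 / 44
= 0.0250

0.0250


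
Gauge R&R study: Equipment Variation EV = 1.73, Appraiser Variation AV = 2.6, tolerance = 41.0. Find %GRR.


GRR = sqrt(EV^2 + AV^2) = sqrt(1.73^2 + 2.6^2) = 3.1229633
%GRR = GRR / tol * 100 = 3.1229633 / 41.0 * 100
%GRR = 7.6170

7.6170


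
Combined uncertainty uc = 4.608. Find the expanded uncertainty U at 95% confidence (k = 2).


U = k * uc
U = 2 * 4.608
U = 9.2160

9.2160


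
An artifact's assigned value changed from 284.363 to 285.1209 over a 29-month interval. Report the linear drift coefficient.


rate = (v2 - v1) / months
= (285.1209 - 284.363) / 29
= 0.7579 / 29
= 0.0261

0.0261


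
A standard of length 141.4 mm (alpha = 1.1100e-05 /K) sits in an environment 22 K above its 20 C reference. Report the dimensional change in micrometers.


dL = L * alpha * dT
= 141.4 * 1.1100e-05 * 22
= 0.0345299 mm
dL_um = 0.0345299 * 1000 = 34.5299 um

34.5299


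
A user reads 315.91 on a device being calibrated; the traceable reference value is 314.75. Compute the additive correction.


Correction = standard - reading
= 314.75 - 315.91
= -1.1600

-1.1600


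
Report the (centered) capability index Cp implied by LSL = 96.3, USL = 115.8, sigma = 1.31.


Cp = (USL - LSL) / (6 * sigma)
= (115.8 - 96.3) / (6 * 1.31)
= 19.5000 / 7.8600
= 2.4809

2.4809


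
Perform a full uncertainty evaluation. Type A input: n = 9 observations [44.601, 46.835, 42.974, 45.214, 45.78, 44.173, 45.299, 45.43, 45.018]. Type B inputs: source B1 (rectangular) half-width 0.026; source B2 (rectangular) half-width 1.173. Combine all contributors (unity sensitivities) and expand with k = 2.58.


mean = (44.601 + 46.835 + 42.974 + 45.214 + 45.78 + 44.173 + 45.299 + 45.43 + 45.018) / 9 = 45.036
s = sqrt(sum((x - mean)^2)/(n-1)) = 1.0742549
u_A = s / sqrt(n) = 1.0742549 / sqrt(9) = 0.35808497
u_B1 = 0.026 / sqrt(3) = 0.015011107
u_B2 = 1.173 / sqrt(3) = 0.67723187
uc = sqrt(0.35808497^2 + 0.015011107^2 + 0.67723187^2) = 0.76622006
U = k * uc = 2.58 * 0.76622006
U = 1.9768

1.9768


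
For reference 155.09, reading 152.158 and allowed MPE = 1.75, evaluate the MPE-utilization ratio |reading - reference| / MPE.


e = indication - reference = 152.158 - 155.09 = -2.9320
|e| = 2.9320
ratio = |e| / MPE = 2.9320 / 1.75
ratio = 1.6754

1.6754


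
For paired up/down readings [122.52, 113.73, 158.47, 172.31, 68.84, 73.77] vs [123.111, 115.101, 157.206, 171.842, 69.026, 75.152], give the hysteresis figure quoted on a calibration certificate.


|122.52 - 123.111| = 0.5910
|113.73 - 115.101| = 1.3710
|158.47 - 157.206| = 1.2640
|172.31 - 171.842| = 0.4680
|68.84 - 69.026| = 0.1860
|73.77 - 75.152| = 1.3820
hysteresis = max(diffs) = 1.3820

1.3820


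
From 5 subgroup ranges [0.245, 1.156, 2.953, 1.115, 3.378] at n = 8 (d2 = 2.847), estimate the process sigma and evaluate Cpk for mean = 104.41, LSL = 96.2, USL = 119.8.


R_bar = (0.245 + 1.156 + 2.953 + 1.115 + 3.378) / 5 = 1.7694
sigma = R_bar / d2 = 1.7694 / 2.847 = 0.62149631
Cp = (USL - LSL)/(6*sigma) = (119.8 - 96.2)/(6*0.62149631) = 6.3288
Cpu = (119.8 - 104.41)/(3*0.62149631) = 8.2543
Cpl = (104.41 - 96.2)/(3*0.62149631) = 4.4034
Cpk = min(Cpu, Cpl) = 4.4034

4.4034


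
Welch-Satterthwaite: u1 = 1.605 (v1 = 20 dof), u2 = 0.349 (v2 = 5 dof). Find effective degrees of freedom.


uc = sqrt(u1^2 + u2^2) = sqrt(1.605^2 + 0.349^2) = 1.642506
v_eff = uc^4 / (u1^4/v1 + u2^4/v2)
= 1.642506^4 / (1.605^4/20 + 0.349^4/5)
= 7.2782649 / 0.33476234
v_eff = 21.7416

21.7416


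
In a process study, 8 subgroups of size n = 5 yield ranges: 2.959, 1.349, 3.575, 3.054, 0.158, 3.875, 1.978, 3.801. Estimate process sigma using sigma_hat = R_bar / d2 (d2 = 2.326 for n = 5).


R_bar = (2.959 + 1.349 + 3.575 + 3.054 + 0.158 + 3.875 + 1.978 + 3.801) / 8
R_bar = 20.749 / 8 = 2.593625
sigma_hat = R_bar / d2 = 2.593625 / 2.326 = 1.1151

1.1151


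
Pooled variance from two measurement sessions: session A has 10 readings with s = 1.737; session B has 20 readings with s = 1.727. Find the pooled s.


s_p = sqrt(((n1-1)*s1^2 + (n2-1)*s2^2) / (n1+n2-2))
numerator = (10-1)*1.737^2 + (20-1)*1.727^2 = 27.154521 + 56.668051 = 83.822572
denominator = 10 + 20 - 2 = 28
s_p^2 = 83.822572 / 28 = 2.9936633
s_p = sqrt(2.9936633) = 1.7302

1.7302


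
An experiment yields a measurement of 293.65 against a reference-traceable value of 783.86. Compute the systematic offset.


Systematic error = measured - true
= 293.65 - 783.86
= -490.2100

-490.2100


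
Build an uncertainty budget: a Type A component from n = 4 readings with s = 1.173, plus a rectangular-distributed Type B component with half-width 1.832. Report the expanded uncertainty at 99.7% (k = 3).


u_A = s / sqrt(n) = 1.173 / sqrt(4) = 0.5865
u_B = half_width / sqrt(3) = 1.832 / sqrt(3) = 1.0577057
uc = sqrt(u_A^2 + u_B^2) = sqrt(0.5865^2 + 1.0577057^2) = 1.2094311
U = k * uc = 3 * 1.2094311
U = 3.6283

3.6283


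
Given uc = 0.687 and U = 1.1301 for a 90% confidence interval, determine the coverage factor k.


k = U / uc
k = 1.1301 / 0.687
k = 1.645

1.645


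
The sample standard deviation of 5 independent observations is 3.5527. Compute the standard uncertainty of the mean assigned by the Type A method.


u_A = s / sqrt(n)
u_A = 3.5527 / sqrt(5)
u_A = 3.5527 / 2.236068
u_A = 1.5888

1.5888


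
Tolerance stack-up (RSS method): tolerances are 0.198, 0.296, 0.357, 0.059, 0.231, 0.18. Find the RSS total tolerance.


RSS = sqrt(0.198^2 + 0.296^2 + 0.357^2 + 0.059^2 + 0.231^2 + 0.18^2)
= sqrt(0.343511)
= 0.5861

0.5861


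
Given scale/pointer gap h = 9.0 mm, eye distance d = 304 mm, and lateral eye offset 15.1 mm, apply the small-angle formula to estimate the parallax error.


error = h * offset / d
= 9.0 * 15.1 / 304
= 0.4470

0.4470


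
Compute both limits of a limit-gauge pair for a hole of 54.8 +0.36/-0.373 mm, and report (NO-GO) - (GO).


GO = nominal - lower_tol (smallest hole = maximum material condition)
GO = 54.8 - 0.373 = 54.427
NO-GO = nominal + upper_tol (largest hole = least material condition)
NO-GO = 54.8 + 0.36 = 55.16
spread = NO-GO - GO = 55.16 - 54.427 = 0.7330

0.7330


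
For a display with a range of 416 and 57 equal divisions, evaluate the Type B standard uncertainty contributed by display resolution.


resolution = range / divisions
resolution = 416 / 57 = 7.2982456
u_res = resolution / (2*sqrt(3))
u_res = 7.2982456 / 3.4641016
u_res = 2.1068

2.1068


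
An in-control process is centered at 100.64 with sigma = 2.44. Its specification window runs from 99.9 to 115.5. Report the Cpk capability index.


Cpu = (USL - mean) / (3*sigma) = (115.5 - 100.64) / (3*2.44) = 2.0301
Cpl = (mean - LSL) / (3*sigma) = (100.64 - 99.9) / (3*2.44) = 0.1011
Cpk = min(Cpu, Cpl) = 0.1011

0.1011


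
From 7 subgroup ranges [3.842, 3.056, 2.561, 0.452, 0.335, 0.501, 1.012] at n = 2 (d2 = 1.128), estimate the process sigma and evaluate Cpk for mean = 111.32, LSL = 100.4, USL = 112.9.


R_bar = (3.842 + 3.056 + 2.561 + 0.452 + 0.335 + 0.501 + 1.012) / 7 = 1.6798571
sigma = R_bar / d2 = 1.6798571 / 1.128 = 1.489235
Cp = (USL - LSL)/(6*sigma) = (112.9 - 100.4)/(6*1.489235) = 1.3989
Cpu = (112.9 - 111.32)/(3*1.489235) = 0.3536
Cpl = (111.32 - 100.4)/(3*1.489235) = 2.4442
Cpk = min(Cpu, Cpl) = 0.3536

0.3536


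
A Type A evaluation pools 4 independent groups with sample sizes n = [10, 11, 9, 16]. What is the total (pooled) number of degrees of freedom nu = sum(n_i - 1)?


nu = sum_i (n_i - 1)
nu = ((10 - 1) + (11 - 1) + (9 - 1) + (16 - 1))
nu = 9 + 10 + 8 + 15
nu = 42

42


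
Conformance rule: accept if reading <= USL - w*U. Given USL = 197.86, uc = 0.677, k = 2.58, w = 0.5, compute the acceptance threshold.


U = k * uc = 2.58 * 0.677 = 1.74666
guard band g = w * U = 0.5 * 1.74666 = 0.87333
AL = USL - g = 197.86 - 0.87333
AL = 196.9867

196.9867


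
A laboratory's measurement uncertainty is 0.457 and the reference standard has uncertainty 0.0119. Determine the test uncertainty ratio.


TUR = u_lab / u_ref
= 0.457 / 0.0119
= 38.4034

38.4034


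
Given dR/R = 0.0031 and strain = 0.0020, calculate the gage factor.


GF = (dR/R) / epsilon
= 0.0031 / 0.0020
= 1.5500

1.5500


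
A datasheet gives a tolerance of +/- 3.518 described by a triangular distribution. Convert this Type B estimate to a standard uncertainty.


u_B = half_width / sqrt(6)
u_B = 3.518 / 2.4494897
u_B = 1.4362

1.4362


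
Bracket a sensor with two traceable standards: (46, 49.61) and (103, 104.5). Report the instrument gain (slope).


slope = (y2 - y1) / (x2 - x1)
= (104.5 - 49.61) / (103 - 46)
= 54.8900 / 57
= 0.9630

0.9630


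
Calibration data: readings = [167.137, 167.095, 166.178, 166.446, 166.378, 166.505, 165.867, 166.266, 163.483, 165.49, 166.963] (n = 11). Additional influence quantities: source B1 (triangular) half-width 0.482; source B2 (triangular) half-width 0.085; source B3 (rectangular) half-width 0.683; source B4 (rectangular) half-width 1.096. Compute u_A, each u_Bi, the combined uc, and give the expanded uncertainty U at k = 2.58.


mean = (167.137 + 167.095 + 166.178 + 166.446 + 166.378 + 166.505 + 165.867 + 166.266 + 163.483 + 165.49 + 166.963) / 11 = 166.1643636
s = sqrt(sum((x - mean)^2)/(n-1)) = 1.021486
u_A = s / sqrt(n) = 1.021486 / sqrt(11) = 0.30798962
u_B1 = 0.482 / sqrt(6) = 0.19677568
u_B2 = 0.085 / sqrt(6) = 0.034701105
u_B3 = 0.683 / sqrt(3) = 0.39433023
u_B4 = 1.096 / sqrt(3) = 0.6327759
uc = sqrt(0.30798962^2 + 0.19677568^2 + 0.034701105^2 + 0.39433023^2 + 0.6327759^2) = 0.83107407
U = k * uc = 2.58 * 0.83107407
U = 2.1442

2.1442


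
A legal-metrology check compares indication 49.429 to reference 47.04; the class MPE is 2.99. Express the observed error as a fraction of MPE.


e = indication - reference = 49.429 - 47.04 = 2.3890
|e| = 2.3890
ratio = |e| / MPE = 2.3890 / 2.99
ratio = 0.7990

0.7990


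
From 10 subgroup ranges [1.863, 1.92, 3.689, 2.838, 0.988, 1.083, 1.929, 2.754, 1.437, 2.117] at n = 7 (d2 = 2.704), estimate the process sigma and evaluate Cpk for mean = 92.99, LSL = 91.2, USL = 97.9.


R_bar = (1.863 + 1.92 + 3.689 + 2.838 + 0.988 + 1.083 + 1.929 + 2.754 + 1.437 + 2.117) / 10 = 2.0618
sigma = R_bar / d2 = 2.0618 / 2.704 = 0.7625
Cp = (USL - LSL)/(6*sigma) = (97.9 - 91.2)/(6*0.7625) = 1.4645
Cpu = (97.9 - 92.99)/(3*0.7625) = 2.1464
Cpl = (92.99 - 91.2)/(3*0.7625) = 0.7825
Cpk = min(Cpu, Cpl) = 0.7825

0.7825


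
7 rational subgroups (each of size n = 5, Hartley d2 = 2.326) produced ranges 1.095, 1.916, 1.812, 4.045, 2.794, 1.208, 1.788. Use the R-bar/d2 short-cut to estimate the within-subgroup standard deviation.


R_bar = (1.095 + 1.916 + 1.812 + 4.045 + 2.794 + 1.208 + 1.788) / 7
R_bar = 14.658 / 7 = 2.094
sigma_hat = R_bar / d2 = 2.094 / 2.326 = 0.9003

0.9003


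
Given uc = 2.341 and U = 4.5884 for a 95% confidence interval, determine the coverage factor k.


k = U / uc
k = 4.5884 / 2.341
k = 1.96

1.96


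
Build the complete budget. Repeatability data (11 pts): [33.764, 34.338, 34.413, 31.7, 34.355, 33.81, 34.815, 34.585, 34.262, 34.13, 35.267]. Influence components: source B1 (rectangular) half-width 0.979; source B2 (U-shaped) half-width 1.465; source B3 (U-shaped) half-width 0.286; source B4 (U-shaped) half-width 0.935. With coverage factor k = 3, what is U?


mean = (33.764 + 34.338 + 34.413 + 31.7 + 34.355 + 33.81 + 34.815 + 34.585 + 34.262 + 34.13 + 35.267) / 11 = 34.13081818
s = sqrt(sum((x - mean)^2)/(n-1)) = 0.91113499
u_A = s / sqrt(n) = 0.91113499 / sqrt(11) = 0.27471754
u_B1 = 0.979 / sqrt(3) = 0.56522591
u_B2 = 1.465 / sqrt(2) = 1.0359114
u_B3 = 0.286 / sqrt(2) = 0.20223254
u_B4 = 0.935 / sqrt(2) = 0.66114484
uc = sqrt(0.27471754^2 + 0.56522591^2 + 1.0359114^2 + 0.20223254^2 + 0.66114484^2) = 1.3950172
U = k * uc = 3 * 1.3950172
U = 4.1851

4.1851
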